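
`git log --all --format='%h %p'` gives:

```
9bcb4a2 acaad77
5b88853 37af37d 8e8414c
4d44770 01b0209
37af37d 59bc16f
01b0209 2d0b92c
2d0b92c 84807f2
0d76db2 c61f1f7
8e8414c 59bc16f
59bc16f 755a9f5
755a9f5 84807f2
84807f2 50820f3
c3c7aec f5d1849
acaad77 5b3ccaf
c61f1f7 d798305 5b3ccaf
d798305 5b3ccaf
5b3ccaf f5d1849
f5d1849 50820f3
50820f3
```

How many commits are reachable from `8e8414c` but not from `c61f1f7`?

4

Reachable from 8e8414c: {50820f3, 59bc16f, 755a9f5, 84807f2, 8e8414c}.
Reachable from c61f1f7: {50820f3, 5b3ccaf, c61f1f7, d798305, f5d1849}.
In 8e8414c's history but not c61f1f7's: {59bc16f, 755a9f5, 84807f2, 8e8414c} — 4 commits.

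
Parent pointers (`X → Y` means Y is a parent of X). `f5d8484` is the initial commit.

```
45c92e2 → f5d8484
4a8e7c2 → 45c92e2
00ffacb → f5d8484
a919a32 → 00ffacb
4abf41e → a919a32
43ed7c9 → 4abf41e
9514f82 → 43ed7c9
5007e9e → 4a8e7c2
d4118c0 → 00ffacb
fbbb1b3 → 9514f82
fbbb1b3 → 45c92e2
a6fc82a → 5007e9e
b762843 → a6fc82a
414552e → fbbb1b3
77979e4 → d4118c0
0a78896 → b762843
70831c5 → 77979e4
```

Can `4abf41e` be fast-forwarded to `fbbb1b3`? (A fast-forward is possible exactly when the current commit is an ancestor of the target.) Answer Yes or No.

Yes

A fast-forward from 4abf41e to fbbb1b3 is possible iff 4abf41e is an ancestor of fbbb1b3.
Ancestors of fbbb1b3: {00ffacb, 43ed7c9, 45c92e2, 4abf41e, 9514f82, a919a32, f5d8484, fbbb1b3}.
4abf41e is among them, so fast-forward is possible.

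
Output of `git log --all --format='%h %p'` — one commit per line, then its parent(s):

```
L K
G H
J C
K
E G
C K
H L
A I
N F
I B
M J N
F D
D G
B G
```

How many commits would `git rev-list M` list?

Walking parent pointers from M: reachable set = {C, D, F, G, H, J, K, L, M, N}.
That is 10 commits.

10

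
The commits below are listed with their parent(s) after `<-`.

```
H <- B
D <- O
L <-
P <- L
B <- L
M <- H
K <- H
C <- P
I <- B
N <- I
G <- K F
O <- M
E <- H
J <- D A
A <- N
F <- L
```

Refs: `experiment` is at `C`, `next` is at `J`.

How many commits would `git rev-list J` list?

Walking parent pointers from J: reachable set = {A, B, D, H, I, J, L, M, N, O}.
That is 10 commits.

10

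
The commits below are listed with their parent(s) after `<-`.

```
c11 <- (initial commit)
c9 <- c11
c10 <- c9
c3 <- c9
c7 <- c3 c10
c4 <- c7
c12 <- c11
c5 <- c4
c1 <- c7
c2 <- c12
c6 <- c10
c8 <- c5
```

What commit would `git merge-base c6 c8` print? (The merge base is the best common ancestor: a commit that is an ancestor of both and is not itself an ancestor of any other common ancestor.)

c10

Ancestors of c6: {c10, c11, c6, c9}.
Ancestors of c8: {c10, c11, c3, c4, c5, c7, c8, c9}.
Common ancestors: {c10, c11, c9}.
Among these, c10 is not an ancestor of any other common ancestor — it is the merge base.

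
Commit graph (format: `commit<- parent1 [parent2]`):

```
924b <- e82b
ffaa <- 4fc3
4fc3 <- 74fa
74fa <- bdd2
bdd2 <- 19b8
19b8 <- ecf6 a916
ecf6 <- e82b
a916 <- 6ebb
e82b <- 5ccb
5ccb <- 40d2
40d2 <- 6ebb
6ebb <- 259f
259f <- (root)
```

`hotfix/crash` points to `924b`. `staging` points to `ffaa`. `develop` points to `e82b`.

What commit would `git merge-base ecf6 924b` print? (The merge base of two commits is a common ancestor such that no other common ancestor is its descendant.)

Ancestors of ecf6: {259f, 40d2, 5ccb, 6ebb, e82b, ecf6}.
Ancestors of 924b: {259f, 40d2, 5ccb, 6ebb, 924b, e82b}.
Common ancestors: {259f, 40d2, 5ccb, 6ebb, e82b}.
Among these, e82b is not an ancestor of any other common ancestor — it is the merge base.

e82b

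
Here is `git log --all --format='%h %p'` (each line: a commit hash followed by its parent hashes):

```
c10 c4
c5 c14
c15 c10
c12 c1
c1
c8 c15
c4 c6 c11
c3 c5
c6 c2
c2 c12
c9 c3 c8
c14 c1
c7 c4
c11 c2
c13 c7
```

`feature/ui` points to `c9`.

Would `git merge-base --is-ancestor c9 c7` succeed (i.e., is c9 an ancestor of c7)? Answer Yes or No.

No

Ancestors of c7: {c1, c11, c12, c2, c4, c6, c7}.
c9 is not in that set, so it is not an ancestor of c7.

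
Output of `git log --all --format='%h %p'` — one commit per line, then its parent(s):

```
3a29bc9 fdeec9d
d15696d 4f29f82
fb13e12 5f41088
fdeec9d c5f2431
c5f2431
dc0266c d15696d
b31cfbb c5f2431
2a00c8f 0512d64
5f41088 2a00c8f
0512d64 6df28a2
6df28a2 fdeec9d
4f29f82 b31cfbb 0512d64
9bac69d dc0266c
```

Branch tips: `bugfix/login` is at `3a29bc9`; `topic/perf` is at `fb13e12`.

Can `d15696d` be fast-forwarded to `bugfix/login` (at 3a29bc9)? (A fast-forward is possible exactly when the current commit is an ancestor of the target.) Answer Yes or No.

No

A fast-forward from d15696d to 3a29bc9 is possible iff d15696d is an ancestor of 3a29bc9.
Ancestors of 3a29bc9: {3a29bc9, c5f2431, fdeec9d}.
d15696d is not among them, so fast-forward is not possible.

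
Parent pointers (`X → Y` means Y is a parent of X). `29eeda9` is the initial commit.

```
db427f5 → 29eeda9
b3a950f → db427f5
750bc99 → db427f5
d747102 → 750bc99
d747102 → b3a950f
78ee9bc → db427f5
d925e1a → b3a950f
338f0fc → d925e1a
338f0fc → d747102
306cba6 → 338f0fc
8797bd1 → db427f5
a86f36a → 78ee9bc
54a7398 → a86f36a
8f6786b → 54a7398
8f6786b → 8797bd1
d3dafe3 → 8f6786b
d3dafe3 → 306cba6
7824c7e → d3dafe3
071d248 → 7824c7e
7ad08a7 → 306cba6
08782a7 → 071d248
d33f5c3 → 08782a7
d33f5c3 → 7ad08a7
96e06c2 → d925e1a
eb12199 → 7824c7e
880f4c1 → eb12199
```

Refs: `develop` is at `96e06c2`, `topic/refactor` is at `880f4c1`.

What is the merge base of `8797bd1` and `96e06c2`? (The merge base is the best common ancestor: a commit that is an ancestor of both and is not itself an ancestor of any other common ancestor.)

Ancestors of 8797bd1: {29eeda9, 8797bd1, db427f5}.
Ancestors of 96e06c2: {29eeda9, 96e06c2, b3a950f, d925e1a, db427f5}.
Common ancestors: {29eeda9, db427f5}.
Among these, db427f5 is not an ancestor of any other common ancestor — it is the merge base.

db427f5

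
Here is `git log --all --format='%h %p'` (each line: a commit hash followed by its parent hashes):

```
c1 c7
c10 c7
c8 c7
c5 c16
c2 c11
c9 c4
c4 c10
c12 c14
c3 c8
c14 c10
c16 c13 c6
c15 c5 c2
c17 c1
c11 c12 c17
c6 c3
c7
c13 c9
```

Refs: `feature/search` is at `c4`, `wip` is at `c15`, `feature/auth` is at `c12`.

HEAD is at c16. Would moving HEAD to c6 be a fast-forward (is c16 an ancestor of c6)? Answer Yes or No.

No

A fast-forward from c16 to c6 is possible iff c16 is an ancestor of c6.
Ancestors of c6: {c3, c6, c7, c8}.
c16 is not among them, so fast-forward is not possible.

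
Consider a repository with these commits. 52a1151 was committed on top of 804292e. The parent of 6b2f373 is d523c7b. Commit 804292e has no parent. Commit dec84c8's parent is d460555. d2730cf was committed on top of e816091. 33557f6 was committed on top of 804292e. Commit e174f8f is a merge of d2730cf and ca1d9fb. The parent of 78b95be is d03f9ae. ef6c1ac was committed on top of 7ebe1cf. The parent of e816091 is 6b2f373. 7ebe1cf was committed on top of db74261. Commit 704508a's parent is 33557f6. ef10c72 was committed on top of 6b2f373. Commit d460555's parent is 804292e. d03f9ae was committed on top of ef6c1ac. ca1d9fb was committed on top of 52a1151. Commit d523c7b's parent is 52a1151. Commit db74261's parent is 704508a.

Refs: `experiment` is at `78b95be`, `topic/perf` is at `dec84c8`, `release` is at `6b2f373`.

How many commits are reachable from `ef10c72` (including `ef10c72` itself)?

5

Walking parent pointers from ef10c72: reachable set = {52a1151, 6b2f373, 804292e, d523c7b, ef10c72}.
That is 5 commits.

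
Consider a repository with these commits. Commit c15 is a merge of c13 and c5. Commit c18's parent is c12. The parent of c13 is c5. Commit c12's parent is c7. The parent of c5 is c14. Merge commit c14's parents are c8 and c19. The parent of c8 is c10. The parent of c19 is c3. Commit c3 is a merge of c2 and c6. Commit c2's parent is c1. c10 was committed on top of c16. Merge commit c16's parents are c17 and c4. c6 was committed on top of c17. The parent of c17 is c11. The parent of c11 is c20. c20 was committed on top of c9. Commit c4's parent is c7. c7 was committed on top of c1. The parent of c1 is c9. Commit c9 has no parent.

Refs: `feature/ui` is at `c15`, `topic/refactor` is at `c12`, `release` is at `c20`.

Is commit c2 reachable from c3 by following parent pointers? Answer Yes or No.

Ancestors of c3 (commits reachable by following parents): {c1, c11, c17, c2, c20, c3, c6, c9}.
c2 is in that set, so it is an ancestor of c3.

Yes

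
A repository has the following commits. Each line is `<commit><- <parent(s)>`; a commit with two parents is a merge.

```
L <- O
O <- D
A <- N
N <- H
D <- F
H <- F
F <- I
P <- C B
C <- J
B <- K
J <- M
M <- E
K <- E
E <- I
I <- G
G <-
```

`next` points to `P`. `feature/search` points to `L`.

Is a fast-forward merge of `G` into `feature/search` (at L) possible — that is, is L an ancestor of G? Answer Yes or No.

A fast-forward from L to G is possible iff L is an ancestor of G.
Ancestors of G: {G}.
L is not among them, so fast-forward is not possible.

No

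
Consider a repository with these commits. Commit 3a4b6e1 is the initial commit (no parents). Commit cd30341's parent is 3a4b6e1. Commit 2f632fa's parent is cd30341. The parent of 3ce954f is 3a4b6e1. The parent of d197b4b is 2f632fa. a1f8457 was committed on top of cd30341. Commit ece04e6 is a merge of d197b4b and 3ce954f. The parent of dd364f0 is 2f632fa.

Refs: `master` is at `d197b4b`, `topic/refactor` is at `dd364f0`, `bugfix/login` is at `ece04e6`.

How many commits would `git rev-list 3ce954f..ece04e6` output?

4

Reachable from ece04e6: {2f632fa, 3a4b6e1, 3ce954f, cd30341, d197b4b, ece04e6}.
Reachable from 3ce954f: {3a4b6e1, 3ce954f}.
In ece04e6's history but not 3ce954f's: {2f632fa, cd30341, d197b4b, ece04e6} — 4 commits.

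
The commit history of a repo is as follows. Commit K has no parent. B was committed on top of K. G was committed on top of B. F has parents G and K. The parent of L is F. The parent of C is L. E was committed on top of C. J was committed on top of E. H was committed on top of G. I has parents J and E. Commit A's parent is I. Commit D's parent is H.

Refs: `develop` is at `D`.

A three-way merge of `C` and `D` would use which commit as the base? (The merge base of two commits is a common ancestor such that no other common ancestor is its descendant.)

Ancestors of C: {B, C, F, G, K, L}.
Ancestors of D: {B, D, G, H, K}.
Common ancestors: {B, G, K}.
Among these, G is not an ancestor of any other common ancestor — it is the merge base.

G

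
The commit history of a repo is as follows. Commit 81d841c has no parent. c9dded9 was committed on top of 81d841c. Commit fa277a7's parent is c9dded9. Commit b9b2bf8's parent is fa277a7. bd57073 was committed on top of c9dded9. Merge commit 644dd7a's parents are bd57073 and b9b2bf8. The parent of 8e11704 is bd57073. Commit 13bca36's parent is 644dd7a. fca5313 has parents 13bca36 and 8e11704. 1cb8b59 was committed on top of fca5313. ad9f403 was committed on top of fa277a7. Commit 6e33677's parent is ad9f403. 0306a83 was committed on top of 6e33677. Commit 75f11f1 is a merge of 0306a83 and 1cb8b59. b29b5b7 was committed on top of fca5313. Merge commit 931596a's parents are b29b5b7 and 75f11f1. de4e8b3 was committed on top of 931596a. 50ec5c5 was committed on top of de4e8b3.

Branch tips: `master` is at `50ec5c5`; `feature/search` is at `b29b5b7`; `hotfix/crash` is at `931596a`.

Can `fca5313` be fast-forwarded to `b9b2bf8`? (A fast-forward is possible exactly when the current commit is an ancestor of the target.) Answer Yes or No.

No

A fast-forward from fca5313 to b9b2bf8 is possible iff fca5313 is an ancestor of b9b2bf8.
Ancestors of b9b2bf8: {81d841c, b9b2bf8, c9dded9, fa277a7}.
fca5313 is not among them, so fast-forward is not possible.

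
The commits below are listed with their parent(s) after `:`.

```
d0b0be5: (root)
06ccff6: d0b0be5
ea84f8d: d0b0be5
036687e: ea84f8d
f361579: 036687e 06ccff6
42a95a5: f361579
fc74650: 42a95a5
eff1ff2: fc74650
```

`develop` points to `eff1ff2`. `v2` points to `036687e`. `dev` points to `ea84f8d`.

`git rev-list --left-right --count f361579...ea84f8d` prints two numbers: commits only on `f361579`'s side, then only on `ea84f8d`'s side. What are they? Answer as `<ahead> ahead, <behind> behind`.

3 ahead, 0 behind

Reachable from f361579: {036687e, 06ccff6, d0b0be5, ea84f8d, f361579}.
Reachable from ea84f8d: {d0b0be5, ea84f8d}.
Only in f361579's history (ahead): {036687e, 06ccff6, f361579} — 3.
Only in ea84f8d's history (behind): {} — 0.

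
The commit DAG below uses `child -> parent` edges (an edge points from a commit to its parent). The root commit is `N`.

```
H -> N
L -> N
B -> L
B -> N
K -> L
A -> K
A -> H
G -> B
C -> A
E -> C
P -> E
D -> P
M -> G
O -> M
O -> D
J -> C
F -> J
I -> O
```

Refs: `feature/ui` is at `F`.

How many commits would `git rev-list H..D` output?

7

Reachable from D: {A, C, D, E, H, K, L, N, P}.
Reachable from H: {H, N}.
In D's history but not H's: {A, C, D, E, K, L, P} — 7 commits.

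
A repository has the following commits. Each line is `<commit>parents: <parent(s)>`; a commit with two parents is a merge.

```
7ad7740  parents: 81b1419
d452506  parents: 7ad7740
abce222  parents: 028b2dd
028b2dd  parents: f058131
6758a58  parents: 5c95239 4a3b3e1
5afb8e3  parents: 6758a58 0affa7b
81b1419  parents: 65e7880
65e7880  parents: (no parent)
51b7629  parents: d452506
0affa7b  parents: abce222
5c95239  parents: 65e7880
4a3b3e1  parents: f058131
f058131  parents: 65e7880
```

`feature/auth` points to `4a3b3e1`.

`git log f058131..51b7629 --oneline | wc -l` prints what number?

Reachable from 51b7629: {51b7629, 65e7880, 7ad7740, 81b1419, d452506}.
Reachable from f058131: {65e7880, f058131}.
In 51b7629's history but not f058131's: {51b7629, 7ad7740, 81b1419, d452506} — 4 commits.

4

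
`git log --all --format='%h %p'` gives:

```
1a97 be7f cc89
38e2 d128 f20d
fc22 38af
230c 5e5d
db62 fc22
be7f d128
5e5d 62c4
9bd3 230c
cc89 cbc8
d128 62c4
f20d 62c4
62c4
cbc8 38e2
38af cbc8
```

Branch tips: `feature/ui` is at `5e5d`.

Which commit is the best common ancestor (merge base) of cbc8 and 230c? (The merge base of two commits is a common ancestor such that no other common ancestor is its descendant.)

62c4

Ancestors of cbc8: {38e2, 62c4, cbc8, d128, f20d}.
Ancestors of 230c: {230c, 5e5d, 62c4}.
Common ancestors: {62c4}.
The only common ancestor is 62c4, so it is the merge base.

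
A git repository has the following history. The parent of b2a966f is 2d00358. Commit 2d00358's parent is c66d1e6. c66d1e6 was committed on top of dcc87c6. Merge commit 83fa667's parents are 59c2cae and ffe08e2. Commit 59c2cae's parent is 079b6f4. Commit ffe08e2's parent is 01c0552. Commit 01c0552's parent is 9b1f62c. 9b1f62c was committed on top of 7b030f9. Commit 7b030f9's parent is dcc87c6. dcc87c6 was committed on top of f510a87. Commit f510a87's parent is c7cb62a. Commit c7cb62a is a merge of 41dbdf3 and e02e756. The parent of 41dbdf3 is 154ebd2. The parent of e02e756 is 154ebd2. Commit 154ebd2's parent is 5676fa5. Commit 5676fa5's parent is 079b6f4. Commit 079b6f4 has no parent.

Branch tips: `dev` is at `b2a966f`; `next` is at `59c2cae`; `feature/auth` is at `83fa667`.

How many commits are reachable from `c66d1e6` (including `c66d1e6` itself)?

9

Walking parent pointers from c66d1e6: reachable set = {079b6f4, 154ebd2, 41dbdf3, 5676fa5, c66d1e6, c7cb62a, dcc87c6, e02e756, f510a87}.
That is 9 commits.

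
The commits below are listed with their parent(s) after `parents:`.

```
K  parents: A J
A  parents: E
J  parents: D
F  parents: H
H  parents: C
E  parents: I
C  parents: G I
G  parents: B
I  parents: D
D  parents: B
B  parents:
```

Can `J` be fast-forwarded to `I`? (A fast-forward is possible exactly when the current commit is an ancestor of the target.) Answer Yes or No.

A fast-forward from J to I is possible iff J is an ancestor of I.
Ancestors of I: {B, D, I}.
J is not among them, so fast-forward is not possible.

No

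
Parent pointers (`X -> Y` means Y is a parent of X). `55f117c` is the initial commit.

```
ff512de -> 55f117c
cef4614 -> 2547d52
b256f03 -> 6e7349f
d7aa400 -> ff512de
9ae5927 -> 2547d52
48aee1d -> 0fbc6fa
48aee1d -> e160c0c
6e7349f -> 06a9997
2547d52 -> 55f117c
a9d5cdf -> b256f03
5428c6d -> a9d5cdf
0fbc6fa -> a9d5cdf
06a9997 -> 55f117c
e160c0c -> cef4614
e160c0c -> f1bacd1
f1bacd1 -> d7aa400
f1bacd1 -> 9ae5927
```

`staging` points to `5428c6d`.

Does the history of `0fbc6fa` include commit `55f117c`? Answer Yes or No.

Yes

Ancestors of 0fbc6fa (commits reachable by following parents): {06a9997, 0fbc6fa, 55f117c, 6e7349f, a9d5cdf, b256f03}.
55f117c is in that set, so it is an ancestor of 0fbc6fa.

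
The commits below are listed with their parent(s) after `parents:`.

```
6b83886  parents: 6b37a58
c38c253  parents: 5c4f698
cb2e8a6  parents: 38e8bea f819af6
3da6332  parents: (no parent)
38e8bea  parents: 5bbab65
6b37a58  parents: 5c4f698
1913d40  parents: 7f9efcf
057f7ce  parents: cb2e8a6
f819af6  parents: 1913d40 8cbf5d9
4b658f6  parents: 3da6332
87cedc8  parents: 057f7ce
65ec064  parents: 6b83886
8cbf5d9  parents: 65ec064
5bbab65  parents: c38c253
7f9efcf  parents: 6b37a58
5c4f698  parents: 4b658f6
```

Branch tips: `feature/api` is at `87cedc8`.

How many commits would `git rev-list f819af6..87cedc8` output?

Reachable from 87cedc8: {057f7ce, 1913d40, 38e8bea, 3da6332, 4b658f6, 5bbab65, 5c4f698, 65ec064, 6b37a58, 6b83886, 7f9efcf, 87cedc8, 8cbf5d9, c38c253, cb2e8a6, f819af6}.
Reachable from f819af6: {1913d40, 3da6332, 4b658f6, 5c4f698, 65ec064, 6b37a58, 6b83886, 7f9efcf, 8cbf5d9, f819af6}.
In 87cedc8's history but not f819af6's: {057f7ce, 38e8bea, 5bbab65, 87cedc8, c38c253, cb2e8a6} — 6 commits.

6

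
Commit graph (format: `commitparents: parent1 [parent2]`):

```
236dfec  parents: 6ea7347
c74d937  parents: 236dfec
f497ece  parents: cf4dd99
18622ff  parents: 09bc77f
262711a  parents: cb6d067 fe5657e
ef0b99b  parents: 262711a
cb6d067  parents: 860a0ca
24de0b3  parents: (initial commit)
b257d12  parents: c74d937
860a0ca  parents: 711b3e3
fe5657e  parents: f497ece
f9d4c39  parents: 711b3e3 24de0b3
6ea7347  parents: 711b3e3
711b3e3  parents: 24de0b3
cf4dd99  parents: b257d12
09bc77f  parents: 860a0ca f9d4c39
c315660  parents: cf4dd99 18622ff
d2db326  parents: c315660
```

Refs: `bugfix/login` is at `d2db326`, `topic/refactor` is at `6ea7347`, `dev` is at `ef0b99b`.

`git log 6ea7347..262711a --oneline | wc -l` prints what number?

Reachable from 262711a: {236dfec, 24de0b3, 262711a, 6ea7347, 711b3e3, 860a0ca, b257d12, c74d937, cb6d067, cf4dd99, f497ece, fe5657e}.
Reachable from 6ea7347: {24de0b3, 6ea7347, 711b3e3}.
In 262711a's history but not 6ea7347's: {236dfec, 262711a, 860a0ca, b257d12, c74d937, cb6d067, cf4dd99, f497ece, fe5657e} — 9 commits.

9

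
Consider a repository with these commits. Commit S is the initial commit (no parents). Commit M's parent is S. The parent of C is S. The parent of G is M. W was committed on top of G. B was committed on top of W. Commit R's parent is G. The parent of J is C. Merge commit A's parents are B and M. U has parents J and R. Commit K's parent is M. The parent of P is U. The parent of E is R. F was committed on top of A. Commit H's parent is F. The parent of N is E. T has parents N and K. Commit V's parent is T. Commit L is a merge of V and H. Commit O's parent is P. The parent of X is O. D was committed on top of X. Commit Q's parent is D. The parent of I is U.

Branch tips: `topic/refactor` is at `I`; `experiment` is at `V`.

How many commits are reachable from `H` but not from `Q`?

5

Reachable from H: {A, B, F, G, H, M, S, W}.
Reachable from Q: {C, D, G, J, M, O, P, Q, R, S, U, X}.
In H's history but not Q's: {A, B, F, H, W} — 5 commits.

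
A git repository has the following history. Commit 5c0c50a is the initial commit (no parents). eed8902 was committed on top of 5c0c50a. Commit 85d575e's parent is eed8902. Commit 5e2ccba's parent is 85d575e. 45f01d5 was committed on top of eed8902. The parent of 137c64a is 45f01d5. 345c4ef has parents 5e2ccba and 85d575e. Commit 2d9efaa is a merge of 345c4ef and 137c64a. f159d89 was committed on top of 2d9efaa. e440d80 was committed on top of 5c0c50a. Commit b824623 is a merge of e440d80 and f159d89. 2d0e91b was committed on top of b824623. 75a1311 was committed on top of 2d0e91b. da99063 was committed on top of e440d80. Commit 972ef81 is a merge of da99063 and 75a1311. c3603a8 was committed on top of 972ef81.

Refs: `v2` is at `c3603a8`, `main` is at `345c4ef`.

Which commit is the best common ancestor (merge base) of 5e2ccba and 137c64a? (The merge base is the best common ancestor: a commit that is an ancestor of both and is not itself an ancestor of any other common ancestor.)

eed8902

Ancestors of 5e2ccba: {5c0c50a, 5e2ccba, 85d575e, eed8902}.
Ancestors of 137c64a: {137c64a, 45f01d5, 5c0c50a, eed8902}.
Common ancestors: {5c0c50a, eed8902}.
Among these, eed8902 is not an ancestor of any other common ancestor — it is the merge base.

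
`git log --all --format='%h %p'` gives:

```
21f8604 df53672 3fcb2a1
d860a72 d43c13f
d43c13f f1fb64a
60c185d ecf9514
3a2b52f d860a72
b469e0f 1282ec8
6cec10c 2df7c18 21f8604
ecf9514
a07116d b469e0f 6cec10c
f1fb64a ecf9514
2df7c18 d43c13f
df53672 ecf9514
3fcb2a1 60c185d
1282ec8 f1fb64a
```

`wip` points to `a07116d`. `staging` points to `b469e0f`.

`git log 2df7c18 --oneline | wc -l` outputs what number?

4

Walking parent pointers from 2df7c18: reachable set = {2df7c18, d43c13f, ecf9514, f1fb64a}.
That is 4 commits.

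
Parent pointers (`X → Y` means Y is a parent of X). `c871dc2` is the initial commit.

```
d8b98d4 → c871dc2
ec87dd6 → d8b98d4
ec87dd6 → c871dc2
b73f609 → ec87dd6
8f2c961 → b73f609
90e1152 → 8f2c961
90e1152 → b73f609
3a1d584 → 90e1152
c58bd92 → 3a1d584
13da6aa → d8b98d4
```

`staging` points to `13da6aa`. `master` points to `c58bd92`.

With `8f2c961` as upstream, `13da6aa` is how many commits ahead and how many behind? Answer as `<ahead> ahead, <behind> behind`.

1 ahead, 3 behind

Reachable from 13da6aa: {13da6aa, c871dc2, d8b98d4}.
Reachable from 8f2c961: {8f2c961, b73f609, c871dc2, d8b98d4, ec87dd6}.
Only in 13da6aa's history (ahead): {13da6aa} — 1.
Only in 8f2c961's history (behind): {8f2c961, b73f609, ec87dd6} — 3.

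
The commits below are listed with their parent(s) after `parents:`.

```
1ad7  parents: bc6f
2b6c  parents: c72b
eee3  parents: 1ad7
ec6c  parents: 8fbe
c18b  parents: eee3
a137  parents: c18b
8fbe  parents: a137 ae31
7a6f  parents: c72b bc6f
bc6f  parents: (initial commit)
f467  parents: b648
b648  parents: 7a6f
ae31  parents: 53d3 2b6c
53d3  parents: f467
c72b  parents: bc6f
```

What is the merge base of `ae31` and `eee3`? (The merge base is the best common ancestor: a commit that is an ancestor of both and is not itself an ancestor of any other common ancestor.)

Ancestors of ae31: {2b6c, 53d3, 7a6f, ae31, b648, bc6f, c72b, f467}.
Ancestors of eee3: {1ad7, bc6f, eee3}.
Common ancestors: {bc6f}.
The only common ancestor is bc6f, so it is the merge base.

bc6f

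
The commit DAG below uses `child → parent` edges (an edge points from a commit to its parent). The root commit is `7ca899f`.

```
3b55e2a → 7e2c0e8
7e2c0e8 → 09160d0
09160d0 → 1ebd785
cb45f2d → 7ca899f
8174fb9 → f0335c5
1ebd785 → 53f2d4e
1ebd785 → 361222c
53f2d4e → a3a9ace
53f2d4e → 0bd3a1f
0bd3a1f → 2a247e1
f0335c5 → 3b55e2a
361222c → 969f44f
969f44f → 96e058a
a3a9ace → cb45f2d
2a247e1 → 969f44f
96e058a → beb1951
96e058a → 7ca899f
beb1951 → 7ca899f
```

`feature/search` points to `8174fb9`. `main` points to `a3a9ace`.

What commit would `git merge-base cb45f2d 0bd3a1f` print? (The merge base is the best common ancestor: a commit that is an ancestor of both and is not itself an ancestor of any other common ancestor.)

7ca899f

Ancestors of cb45f2d: {7ca899f, cb45f2d}.
Ancestors of 0bd3a1f: {0bd3a1f, 2a247e1, 7ca899f, 969f44f, 96e058a, beb1951}.
Common ancestors: {7ca899f}.
The only common ancestor is 7ca899f, so it is the merge base.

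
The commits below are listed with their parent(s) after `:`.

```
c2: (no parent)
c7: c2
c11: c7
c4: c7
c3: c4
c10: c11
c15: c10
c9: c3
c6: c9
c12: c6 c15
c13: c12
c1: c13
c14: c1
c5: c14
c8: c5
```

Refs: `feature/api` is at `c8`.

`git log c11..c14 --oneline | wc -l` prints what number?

Reachable from c14: {c1, c10, c11, c12, c13, c14, c15, c2, c3, c4, c6, c7, c9}.
Reachable from c11: {c11, c2, c7}.
In c14's history but not c11's: {c1, c10, c12, c13, c14, c15, c3, c4, c6, c9} — 10 commits.

10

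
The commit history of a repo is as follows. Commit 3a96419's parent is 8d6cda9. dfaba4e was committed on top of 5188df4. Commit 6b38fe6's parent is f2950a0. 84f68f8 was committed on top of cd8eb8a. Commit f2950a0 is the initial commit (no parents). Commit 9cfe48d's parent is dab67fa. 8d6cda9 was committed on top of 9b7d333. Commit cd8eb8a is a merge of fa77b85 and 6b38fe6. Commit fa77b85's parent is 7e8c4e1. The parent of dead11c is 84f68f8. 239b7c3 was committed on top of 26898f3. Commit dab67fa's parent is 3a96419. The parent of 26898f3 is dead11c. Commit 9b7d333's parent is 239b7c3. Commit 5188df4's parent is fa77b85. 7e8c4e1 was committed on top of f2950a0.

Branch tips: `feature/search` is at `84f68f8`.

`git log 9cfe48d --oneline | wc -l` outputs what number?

Walking parent pointers from 9cfe48d: reachable set = {239b7c3, 26898f3, 3a96419, 6b38fe6, 7e8c4e1, 84f68f8, 8d6cda9, 9b7d333, 9cfe48d, cd8eb8a, dab67fa, dead11c, f2950a0, fa77b85}.
That is 14 commits.

14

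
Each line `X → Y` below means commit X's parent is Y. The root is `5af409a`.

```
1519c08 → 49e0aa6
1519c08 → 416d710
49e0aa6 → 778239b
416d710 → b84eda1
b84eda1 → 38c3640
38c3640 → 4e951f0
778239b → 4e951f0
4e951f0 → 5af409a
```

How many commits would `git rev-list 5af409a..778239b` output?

2

Reachable from 778239b: {4e951f0, 5af409a, 778239b}.
Reachable from 5af409a: {5af409a}.
In 778239b's history but not 5af409a's: {4e951f0, 778239b} — 2 commits.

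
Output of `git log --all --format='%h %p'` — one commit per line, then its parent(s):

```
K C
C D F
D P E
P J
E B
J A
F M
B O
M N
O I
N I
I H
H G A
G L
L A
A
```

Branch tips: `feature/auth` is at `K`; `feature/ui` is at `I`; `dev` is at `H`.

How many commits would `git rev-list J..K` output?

14

Reachable from K: {A, B, C, D, E, F, G, H, I, J, K, L, M, N, O, P}.
Reachable from J: {A, J}.
In K's history but not J's: {B, C, D, E, F, G, H, I, K, L, M, N, O, P} — 14 commits.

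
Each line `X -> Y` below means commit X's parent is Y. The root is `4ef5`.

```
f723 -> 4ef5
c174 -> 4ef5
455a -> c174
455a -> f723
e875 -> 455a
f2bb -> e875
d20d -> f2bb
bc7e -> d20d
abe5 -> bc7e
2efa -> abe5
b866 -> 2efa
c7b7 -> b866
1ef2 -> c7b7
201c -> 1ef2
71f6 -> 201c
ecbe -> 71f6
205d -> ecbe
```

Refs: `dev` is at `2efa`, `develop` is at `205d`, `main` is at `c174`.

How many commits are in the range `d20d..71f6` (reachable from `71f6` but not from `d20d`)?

8

Reachable from 71f6: {1ef2, 201c, 2efa, 455a, 4ef5, 71f6, abe5, b866, bc7e, c174, c7b7, d20d, e875, f2bb, f723}.
Reachable from d20d: {455a, 4ef5, c174, d20d, e875, f2bb, f723}.
In 71f6's history but not d20d's: {1ef2, 201c, 2efa, 71f6, abe5, b866, bc7e, c7b7} — 8 commits.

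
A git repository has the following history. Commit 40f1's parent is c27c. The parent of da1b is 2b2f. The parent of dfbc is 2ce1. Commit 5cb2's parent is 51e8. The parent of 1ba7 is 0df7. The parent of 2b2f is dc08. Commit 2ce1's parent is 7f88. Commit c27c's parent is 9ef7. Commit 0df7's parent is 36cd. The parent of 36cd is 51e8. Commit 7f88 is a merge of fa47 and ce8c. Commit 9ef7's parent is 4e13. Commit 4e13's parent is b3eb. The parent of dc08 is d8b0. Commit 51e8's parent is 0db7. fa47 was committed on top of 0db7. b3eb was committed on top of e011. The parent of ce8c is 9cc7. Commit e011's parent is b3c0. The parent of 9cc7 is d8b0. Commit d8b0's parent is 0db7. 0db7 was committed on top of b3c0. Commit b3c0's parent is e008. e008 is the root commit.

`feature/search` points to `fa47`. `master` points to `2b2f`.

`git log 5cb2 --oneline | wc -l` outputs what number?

5

Walking parent pointers from 5cb2: reachable set = {0db7, 51e8, 5cb2, b3c0, e008}.
That is 5 commits.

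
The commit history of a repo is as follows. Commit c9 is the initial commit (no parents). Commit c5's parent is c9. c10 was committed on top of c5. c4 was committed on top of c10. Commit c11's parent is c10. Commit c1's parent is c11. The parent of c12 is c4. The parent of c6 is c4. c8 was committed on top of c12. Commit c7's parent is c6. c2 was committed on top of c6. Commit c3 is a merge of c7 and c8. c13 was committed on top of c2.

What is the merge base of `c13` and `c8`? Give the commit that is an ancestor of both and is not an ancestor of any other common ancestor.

c4

Ancestors of c13: {c10, c13, c2, c4, c5, c6, c9}.
Ancestors of c8: {c10, c12, c4, c5, c8, c9}.
Common ancestors: {c10, c4, c5, c9}.
Among these, c4 is not an ancestor of any other common ancestor — it is the merge base.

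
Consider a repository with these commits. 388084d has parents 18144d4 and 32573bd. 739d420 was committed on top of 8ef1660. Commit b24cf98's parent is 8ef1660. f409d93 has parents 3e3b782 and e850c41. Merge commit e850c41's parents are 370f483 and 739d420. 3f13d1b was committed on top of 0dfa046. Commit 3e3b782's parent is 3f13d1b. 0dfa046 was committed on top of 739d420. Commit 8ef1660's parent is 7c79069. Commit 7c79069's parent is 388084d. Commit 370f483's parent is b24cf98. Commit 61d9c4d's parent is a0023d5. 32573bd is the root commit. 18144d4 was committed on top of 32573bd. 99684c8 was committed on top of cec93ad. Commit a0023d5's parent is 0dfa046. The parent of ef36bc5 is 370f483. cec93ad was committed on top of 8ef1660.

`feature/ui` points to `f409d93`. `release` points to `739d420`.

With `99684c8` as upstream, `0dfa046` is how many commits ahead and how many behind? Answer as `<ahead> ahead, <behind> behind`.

2 ahead, 2 behind

Reachable from 0dfa046: {0dfa046, 18144d4, 32573bd, 388084d, 739d420, 7c79069, 8ef1660}.
Reachable from 99684c8: {18144d4, 32573bd, 388084d, 7c79069, 8ef1660, 99684c8, cec93ad}.
Only in 0dfa046's history (ahead): {0dfa046, 739d420} — 2.
Only in 99684c8's history (behind): {99684c8, cec93ad} — 2.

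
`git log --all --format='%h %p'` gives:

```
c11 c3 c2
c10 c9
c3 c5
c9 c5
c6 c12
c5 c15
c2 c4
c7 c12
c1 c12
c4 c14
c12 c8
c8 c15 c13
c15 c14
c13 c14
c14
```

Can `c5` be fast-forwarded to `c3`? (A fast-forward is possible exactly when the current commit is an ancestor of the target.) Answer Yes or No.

A fast-forward from c5 to c3 is possible iff c5 is an ancestor of c3.
Ancestors of c3: {c14, c15, c3, c5}.
c5 is among them, so fast-forward is possible.

Yes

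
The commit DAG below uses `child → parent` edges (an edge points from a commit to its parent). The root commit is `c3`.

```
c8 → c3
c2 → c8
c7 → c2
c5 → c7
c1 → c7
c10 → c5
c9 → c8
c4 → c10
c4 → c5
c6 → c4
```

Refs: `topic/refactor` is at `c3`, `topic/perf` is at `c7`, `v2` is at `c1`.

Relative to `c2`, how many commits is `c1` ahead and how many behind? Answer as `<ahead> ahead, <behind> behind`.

2 ahead, 0 behind

Reachable from c1: {c1, c2, c3, c7, c8}.
Reachable from c2: {c2, c3, c8}.
Only in c1's history (ahead): {c1, c7} — 2.
Only in c2's history (behind): {} — 0.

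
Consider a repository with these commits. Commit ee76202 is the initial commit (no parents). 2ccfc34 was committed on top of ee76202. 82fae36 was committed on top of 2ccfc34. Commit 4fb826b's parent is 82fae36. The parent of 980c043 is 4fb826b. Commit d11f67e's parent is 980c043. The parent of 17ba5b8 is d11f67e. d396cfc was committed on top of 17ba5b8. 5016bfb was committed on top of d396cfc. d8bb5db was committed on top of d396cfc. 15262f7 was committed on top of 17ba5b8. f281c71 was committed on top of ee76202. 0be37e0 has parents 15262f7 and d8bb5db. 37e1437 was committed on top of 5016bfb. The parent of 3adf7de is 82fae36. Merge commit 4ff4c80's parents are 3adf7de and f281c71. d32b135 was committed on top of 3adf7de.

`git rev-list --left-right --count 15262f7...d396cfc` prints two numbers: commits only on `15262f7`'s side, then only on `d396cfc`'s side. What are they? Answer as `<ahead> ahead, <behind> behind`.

1 ahead, 1 behind

Reachable from 15262f7: {15262f7, 17ba5b8, 2ccfc34, 4fb826b, 82fae36, 980c043, d11f67e, ee76202}.
Reachable from d396cfc: {17ba5b8, 2ccfc34, 4fb826b, 82fae36, 980c043, d11f67e, d396cfc, ee76202}.
Only in 15262f7's history (ahead): {15262f7} — 1.
Only in d396cfc's history (behind): {d396cfc} — 1.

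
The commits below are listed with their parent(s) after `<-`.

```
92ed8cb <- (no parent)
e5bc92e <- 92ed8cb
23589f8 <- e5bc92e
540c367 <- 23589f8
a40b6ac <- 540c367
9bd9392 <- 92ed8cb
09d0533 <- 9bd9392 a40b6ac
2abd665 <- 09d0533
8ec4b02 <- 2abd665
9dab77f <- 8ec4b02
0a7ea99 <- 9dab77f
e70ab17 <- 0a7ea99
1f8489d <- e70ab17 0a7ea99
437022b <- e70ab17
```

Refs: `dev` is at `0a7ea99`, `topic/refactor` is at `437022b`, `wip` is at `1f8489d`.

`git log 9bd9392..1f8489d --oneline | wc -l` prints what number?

11

Reachable from 1f8489d: {09d0533, 0a7ea99, 1f8489d, 23589f8, 2abd665, 540c367, 8ec4b02, 92ed8cb, 9bd9392, 9dab77f, a40b6ac, e5bc92e, e70ab17}.
Reachable from 9bd9392: {92ed8cb, 9bd9392}.
In 1f8489d's history but not 9bd9392's: {09d0533, 0a7ea99, 1f8489d, 23589f8, 2abd665, 540c367, 8ec4b02, 9dab77f, a40b6ac, e5bc92e, e70ab17} — 11 commits.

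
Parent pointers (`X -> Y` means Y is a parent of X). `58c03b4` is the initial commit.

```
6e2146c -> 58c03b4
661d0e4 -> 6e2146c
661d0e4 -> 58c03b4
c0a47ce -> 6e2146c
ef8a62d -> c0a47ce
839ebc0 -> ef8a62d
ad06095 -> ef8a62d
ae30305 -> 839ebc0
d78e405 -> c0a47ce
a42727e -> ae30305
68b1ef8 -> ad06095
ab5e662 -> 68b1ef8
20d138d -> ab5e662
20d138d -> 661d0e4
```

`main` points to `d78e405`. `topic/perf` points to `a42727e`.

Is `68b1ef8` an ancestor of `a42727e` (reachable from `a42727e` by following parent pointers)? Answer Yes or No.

Ancestors of a42727e: {58c03b4, 6e2146c, 839ebc0, a42727e, ae30305, c0a47ce, ef8a62d}.
68b1ef8 is not in that set, so it is not an ancestor of a42727e.

No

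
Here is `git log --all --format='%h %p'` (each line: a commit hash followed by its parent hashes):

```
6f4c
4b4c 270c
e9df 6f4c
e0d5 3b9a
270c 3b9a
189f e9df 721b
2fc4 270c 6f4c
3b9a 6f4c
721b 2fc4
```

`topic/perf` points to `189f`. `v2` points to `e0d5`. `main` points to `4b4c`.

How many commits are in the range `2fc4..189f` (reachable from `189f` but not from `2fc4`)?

Reachable from 189f: {189f, 270c, 2fc4, 3b9a, 6f4c, 721b, e9df}.
Reachable from 2fc4: {270c, 2fc4, 3b9a, 6f4c}.
In 189f's history but not 2fc4's: {189f, 721b, e9df} — 3 commits.

3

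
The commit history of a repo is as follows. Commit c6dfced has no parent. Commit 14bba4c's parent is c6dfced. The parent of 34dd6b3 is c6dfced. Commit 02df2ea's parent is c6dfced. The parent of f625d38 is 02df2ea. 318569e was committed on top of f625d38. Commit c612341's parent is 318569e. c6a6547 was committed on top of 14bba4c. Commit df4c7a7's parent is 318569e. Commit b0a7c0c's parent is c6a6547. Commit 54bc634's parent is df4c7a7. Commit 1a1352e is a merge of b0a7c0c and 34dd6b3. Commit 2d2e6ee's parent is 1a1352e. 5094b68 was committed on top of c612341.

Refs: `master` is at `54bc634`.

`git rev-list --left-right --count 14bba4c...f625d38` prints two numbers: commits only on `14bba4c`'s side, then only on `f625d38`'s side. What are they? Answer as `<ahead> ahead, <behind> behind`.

Reachable from 14bba4c: {14bba4c, c6dfced}.
Reachable from f625d38: {02df2ea, c6dfced, f625d38}.
Only in 14bba4c's history (ahead): {14bba4c} — 1.
Only in f625d38's history (behind): {02df2ea, f625d38} — 2.

1 ahead, 2 behind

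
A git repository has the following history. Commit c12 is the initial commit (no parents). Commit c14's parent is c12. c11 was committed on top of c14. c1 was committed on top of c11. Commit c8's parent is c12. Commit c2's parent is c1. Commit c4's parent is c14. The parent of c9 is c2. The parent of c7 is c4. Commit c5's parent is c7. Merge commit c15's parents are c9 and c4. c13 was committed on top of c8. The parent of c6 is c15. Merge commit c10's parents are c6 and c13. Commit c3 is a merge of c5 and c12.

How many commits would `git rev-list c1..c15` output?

4

Reachable from c15: {c1, c11, c12, c14, c15, c2, c4, c9}.
Reachable from c1: {c1, c11, c12, c14}.
In c15's history but not c1's: {c15, c2, c4, c9} — 4 commits.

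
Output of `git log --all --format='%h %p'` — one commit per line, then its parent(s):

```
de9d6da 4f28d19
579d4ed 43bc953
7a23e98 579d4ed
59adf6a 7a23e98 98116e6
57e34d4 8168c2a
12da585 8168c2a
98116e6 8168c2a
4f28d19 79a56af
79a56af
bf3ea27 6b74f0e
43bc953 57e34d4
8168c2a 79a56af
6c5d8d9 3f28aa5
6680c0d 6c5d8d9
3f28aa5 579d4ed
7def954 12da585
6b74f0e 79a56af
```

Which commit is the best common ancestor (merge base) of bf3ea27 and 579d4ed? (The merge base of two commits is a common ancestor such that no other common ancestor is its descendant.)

79a56af

Ancestors of bf3ea27: {6b74f0e, 79a56af, bf3ea27}.
Ancestors of 579d4ed: {43bc953, 579d4ed, 57e34d4, 79a56af, 8168c2a}.
Common ancestors: {79a56af}.
The only common ancestor is 79a56af, so it is the merge base.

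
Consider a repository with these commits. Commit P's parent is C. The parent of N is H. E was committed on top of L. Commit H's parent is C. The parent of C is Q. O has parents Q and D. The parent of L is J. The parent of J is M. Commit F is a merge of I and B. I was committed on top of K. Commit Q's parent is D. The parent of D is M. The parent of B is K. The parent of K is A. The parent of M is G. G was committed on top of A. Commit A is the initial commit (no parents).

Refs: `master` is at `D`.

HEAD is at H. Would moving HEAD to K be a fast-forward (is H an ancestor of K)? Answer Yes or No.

A fast-forward from H to K is possible iff H is an ancestor of K.
Ancestors of K: {A, K}.
H is not among them, so fast-forward is not possible.

No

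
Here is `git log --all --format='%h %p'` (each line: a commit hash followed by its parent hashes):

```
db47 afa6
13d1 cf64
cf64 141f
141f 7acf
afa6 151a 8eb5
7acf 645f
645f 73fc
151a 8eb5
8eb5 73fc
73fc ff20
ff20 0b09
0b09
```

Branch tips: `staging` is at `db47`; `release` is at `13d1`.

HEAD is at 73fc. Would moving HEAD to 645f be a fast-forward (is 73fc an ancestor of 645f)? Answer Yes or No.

Yes

A fast-forward from 73fc to 645f is possible iff 73fc is an ancestor of 645f.
Ancestors of 645f: {0b09, 645f, 73fc, ff20}.
73fc is among them, so fast-forward is possible.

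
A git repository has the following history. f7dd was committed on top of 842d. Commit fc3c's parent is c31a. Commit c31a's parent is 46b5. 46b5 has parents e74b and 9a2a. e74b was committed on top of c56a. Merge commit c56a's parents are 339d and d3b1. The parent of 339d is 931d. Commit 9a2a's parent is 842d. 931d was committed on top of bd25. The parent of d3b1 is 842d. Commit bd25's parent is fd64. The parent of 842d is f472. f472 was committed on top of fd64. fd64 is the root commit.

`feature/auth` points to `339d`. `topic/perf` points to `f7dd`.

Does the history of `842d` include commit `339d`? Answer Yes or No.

Ancestors of 842d: {842d, f472, fd64}.
339d is not in that set, so it is not an ancestor of 842d.

No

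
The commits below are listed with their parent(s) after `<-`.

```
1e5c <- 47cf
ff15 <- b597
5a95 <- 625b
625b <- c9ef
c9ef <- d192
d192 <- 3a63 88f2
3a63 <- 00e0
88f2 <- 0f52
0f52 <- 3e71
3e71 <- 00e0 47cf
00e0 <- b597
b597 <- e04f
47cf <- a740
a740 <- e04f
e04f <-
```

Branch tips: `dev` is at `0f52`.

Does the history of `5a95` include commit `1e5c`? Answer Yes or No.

Ancestors of 5a95: {00e0, 0f52, 3a63, 3e71, 47cf, 5a95, 625b, 88f2, a740, b597, c9ef, d192, e04f}.
1e5c is not in that set, so it is not an ancestor of 5a95.

No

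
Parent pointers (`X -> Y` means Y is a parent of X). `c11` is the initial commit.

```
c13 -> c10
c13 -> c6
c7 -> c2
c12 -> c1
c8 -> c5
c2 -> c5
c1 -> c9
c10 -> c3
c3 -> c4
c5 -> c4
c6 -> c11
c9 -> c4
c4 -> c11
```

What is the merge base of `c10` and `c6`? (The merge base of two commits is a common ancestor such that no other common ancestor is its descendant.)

Ancestors of c10: {c10, c11, c3, c4}.
Ancestors of c6: {c11, c6}.
Common ancestors: {c11}.
The only common ancestor is c11, so it is the merge base.

c11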